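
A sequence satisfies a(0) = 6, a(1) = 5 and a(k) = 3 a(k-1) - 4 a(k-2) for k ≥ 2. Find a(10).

1095

a(2) = 3*5 - 4*6 = -9
a(3) = 3*(-9) - 4*5 = -47
a(4) = 3*(-47) - 4*(-9) = -105
a(5) = 3*(-105) - 4*(-47) = -127
a(6) = 3*(-127) - 4*(-105) = 39
a(7) = 3*39 - 4*(-127) = 625
a(8) = 3*625 - 4*39 = 1719
a(9) = 3*1719 - 4*625 = 2657
a(10) = 3*2657 - 4*1719 = 1095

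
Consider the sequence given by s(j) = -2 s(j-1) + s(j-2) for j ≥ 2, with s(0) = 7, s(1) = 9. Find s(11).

s(2) = -2·9 + 7 = -11
s(3) = -2·(-11) + 9 = 31
s(4) = -2·31 + (-11) = -73
s(5) = -2·(-73) + 31 = 177
s(6) = -2·177 + (-73) = -427
s(7) = -2·(-427) + 177 = 1031
s(8) = -2·1031 + (-427) = -2489
s(9) = -2·(-2489) + 1031 = 6009
s(10) = -2·6009 + (-2489) = -14507
s(11) = -2·(-14507) + 6009 = 35023

35023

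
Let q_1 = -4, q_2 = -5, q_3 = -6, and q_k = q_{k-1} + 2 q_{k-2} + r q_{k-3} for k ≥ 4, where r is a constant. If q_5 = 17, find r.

-5

q_4 = -16 - 4r
q_5 = -28 - 9r
So -28 - 9r = 17, giving r = -5.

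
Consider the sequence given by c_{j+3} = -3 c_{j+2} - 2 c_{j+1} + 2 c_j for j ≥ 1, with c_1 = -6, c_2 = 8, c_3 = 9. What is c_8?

c_4 = -3*9 - 2*8 + 2*(-6) = -55
c_5 = -3*(-55) - 2*9 + 2*8 = 163
c_6 = -3*163 - 2*(-55) + 2*9 = -361
c_7 = -3*(-361) - 2*163 + 2*(-55) = 647
c_8 = -3*647 - 2*(-361) + 2*163 = -893

-893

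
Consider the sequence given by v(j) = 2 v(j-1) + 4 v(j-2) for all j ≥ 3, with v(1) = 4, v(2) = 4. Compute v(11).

251904

v(3) = 2*4 + 4*4 = 24
v(4) = 2*24 + 4*4 = 64
v(5) = 2*64 + 4*24 = 224
v(6) = 2*224 + 4*64 = 704
v(7) = 2*704 + 4*224 = 2304
v(8) = 2*2304 + 4*704 = 7424
v(9) = 2*7424 + 4*2304 = 24064
v(10) = 2*24064 + 4*7424 = 77824
v(11) = 2*77824 + 4*24064 = 251904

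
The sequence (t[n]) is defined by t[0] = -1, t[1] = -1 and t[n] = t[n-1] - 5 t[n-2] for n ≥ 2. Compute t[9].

-1111

t[2] = (-1) - 5·(-1) = 4
t[3] = 4 - 5·(-1) = 9
t[4] = 9 - 5·4 = -11
t[5] = (-11) - 5·9 = -56
t[6] = (-56) - 5·(-11) = -1
t[7] = (-1) - 5·(-56) = 279
t[8] = 279 - 5·(-1) = 284
t[9] = 284 - 5·279 = -1111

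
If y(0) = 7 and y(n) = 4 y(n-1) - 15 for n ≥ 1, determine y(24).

The fixed point is -15/(1 - 4) = 5, so y(n) - 5 = 4(y(n-1) - 5).
Hence y(n) = 2·4^n + 5.
y(24) = 2·4^{24} + 5 = 2·281474976710656 + 5 = 562949953421317.

562949953421317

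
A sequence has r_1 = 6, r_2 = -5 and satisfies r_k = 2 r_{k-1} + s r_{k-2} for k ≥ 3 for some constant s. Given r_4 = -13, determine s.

r_3 = -10 + 6s
r_4 = -20 + 7s
So -20 + 7s = -13, giving s = 1.

1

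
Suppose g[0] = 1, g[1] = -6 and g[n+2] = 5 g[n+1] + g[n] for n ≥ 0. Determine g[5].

-4071

g[2] = 5·(-6) + 1 = -29
g[3] = 5·(-29) + (-6) = -151
g[4] = 5·(-151) + (-29) = -784
g[5] = 5·(-784) + (-151) = -4071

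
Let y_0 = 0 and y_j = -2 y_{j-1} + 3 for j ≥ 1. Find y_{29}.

536870913

The fixed point is 3/(1 + 2) = 1, so y_j - 1 = -2(y_{j-1} - 1).
Hence y_j = -1·(-2)^j + 1.
y_{29} = -1·(-2)^{29} + 1 = -1·-536870912 + 1 = 536870913.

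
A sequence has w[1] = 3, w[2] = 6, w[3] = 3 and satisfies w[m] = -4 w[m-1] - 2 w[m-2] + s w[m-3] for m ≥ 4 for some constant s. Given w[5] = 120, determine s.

w[4] = -24 + 3s
w[5] = 90 - 6s
So 90 - 6s = 120, giving s = -5.

-5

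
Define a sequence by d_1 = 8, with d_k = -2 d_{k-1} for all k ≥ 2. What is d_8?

-1024

d_2 = -2*8 = -16
d_3 = -2*(-16) = 32
d_4 = -2*32 = -64
d_5 = -2*(-64) = 128
d_6 = -2*128 = -256
d_7 = -2*(-256) = 512
d_8 = -2*512 = -1024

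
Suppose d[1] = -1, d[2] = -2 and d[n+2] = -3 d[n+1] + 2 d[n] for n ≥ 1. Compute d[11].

d[3] = -3*(-2) + 2*(-1) = 4
d[4] = -3*4 + 2*(-2) = -16
d[5] = -3*(-16) + 2*4 = 56
d[6] = -3*56 + 2*(-16) = -200
d[7] = -3*(-200) + 2*56 = 712
d[8] = -3*712 + 2*(-200) = -2536
d[9] = -3*(-2536) + 2*712 = 9032
d[10] = -3*9032 + 2*(-2536) = -32168
d[11] = -3*(-32168) + 2*9032 = 114568

114568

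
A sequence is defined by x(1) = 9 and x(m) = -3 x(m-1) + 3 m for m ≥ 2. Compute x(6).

-1863

x(2) = -3*9 + 6 = -21
x(3) = -3*(-21) + 9 = 72
x(4) = -3*72 + 12 = -204
x(5) = -3*(-204) + 15 = 627
x(6) = -3*627 + 18 = -1863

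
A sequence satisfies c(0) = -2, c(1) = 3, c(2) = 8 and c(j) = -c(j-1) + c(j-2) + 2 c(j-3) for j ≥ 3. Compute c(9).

c(3) = -8 + 3 + 2(-2) = -9
c(4) = -(-9) + 8 + 2(3) = 23
c(5) = -23 + (-9) + 2(8) = -16
c(6) = -(-16) + 23 + 2(-9) = 21
c(7) = -21 + (-16) + 2(23) = 9
c(8) = -9 + 21 + 2(-16) = -20
c(9) = -(-20) + 9 + 2(21) = 71

71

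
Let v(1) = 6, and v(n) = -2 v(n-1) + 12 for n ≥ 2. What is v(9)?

v(2) = -2*6 + 12 = 0
v(3) = -2*0 + 12 = 12
v(4) = -2*12 + 12 = -12
v(5) = -2*(-12) + 12 = 36
v(6) = -2*36 + 12 = -60
v(7) = -2*(-60) + 12 = 132
v(8) = -2*132 + 12 = -252
v(9) = -2*(-252) + 12 = 516

516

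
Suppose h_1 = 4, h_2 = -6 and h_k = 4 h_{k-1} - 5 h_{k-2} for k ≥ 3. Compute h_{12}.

h_3 = 4·(-6) - 5·4 = -44
h_4 = 4·(-44) - 5·(-6) = -146
h_5 = 4·(-146) - 5·(-44) = -364
h_6 = 4·(-364) - 5·(-146) = -726
h_7 = 4·(-726) - 5·(-364) = -1084
h_8 = 4·(-1084) - 5·(-726) = -706
h_9 = 4·(-706) - 5·(-1084) = 2596
h_{10} = 4·2596 - 5·(-706) = 13914
h_{11} = 4·13914 - 5·2596 = 42676
h_{12} = 4·42676 - 5·13914 = 101134

101134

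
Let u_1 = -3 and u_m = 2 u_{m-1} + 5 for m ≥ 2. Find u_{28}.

The fixed point is 5/(1 - 2) = -5, so u_m + 5 = 2(u_{m-1} + 5).
Hence u_m = 2·2^{m-1} - 5.
u_{28} = 2·2^{27} - 5 = 2·134217728 - 5 = 268435451.

268435451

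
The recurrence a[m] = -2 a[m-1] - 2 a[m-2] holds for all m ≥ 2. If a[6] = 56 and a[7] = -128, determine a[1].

Rearranging, a[m-2] = (a[m] + 2 a[m-1]) / -2.
a[5] = (-128 + 2(56)) / -2 = -16/-2 = 8
a[4] = (56 + 2(8)) / -2 = 72/-2 = -36
a[3] = (8 + 2(-36)) / -2 = -64/-2 = 32
a[2] = (-36 + 2(32)) / -2 = 28/-2 = -14
a[1] = (32 + 2(-14)) / -2 = 4/-2 = -2

-2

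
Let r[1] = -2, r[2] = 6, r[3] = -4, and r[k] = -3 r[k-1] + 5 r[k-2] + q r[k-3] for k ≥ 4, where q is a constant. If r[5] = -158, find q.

-1

r[4] = 42 - 2q
r[5] = -146 + 12q
So -146 + 12q = -158, giving q = -1.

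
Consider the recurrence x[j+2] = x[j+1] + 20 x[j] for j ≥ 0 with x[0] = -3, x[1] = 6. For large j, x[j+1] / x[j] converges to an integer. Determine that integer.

The characteristic equation is r^2 - r - 20 = 0, which factors as (r - 5)(r + 4) = 0.
So the roots are 5 and -4. Since |5| > |-4| and the coefficient of 5^j is non-zero, the ratio tends to 5.

5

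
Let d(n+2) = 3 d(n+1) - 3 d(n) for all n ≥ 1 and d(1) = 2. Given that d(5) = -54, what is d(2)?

Let d(2) = v.
d(3) = -6 + 3v
d(4) = -18 + 6v
d(5) = -36 + 9v
So -36 + 9v = -54, giving v = -2.

-2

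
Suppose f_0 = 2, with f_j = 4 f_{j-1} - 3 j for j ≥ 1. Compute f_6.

2738

f_1 = 4·2 - 3 = 5
f_2 = 4·5 - 6 = 14
f_3 = 4·14 - 9 = 47
f_4 = 4·47 - 12 = 176
f_5 = 4·176 - 15 = 689
f_6 = 4·689 - 18 = 2738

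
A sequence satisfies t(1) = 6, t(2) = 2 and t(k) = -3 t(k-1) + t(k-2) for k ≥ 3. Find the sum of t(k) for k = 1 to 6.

24

t(3) = -3(2) + 6 = 0
t(4) = -3(0) + 2 = 2
t(5) = -3(2) + 0 = -6
t(6) = -3(-6) + 2 = 20
Sum = 6 + 2 + 0 + 2 + (-6) + 20 = 24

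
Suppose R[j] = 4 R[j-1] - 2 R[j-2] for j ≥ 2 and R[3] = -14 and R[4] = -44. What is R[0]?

-7

Rearranging, R[j-2] = (R[j] - 4 R[j-1]) / -2.
R[2] = (-44 - 4*(-14)) / -2 = 12/-2 = -6
R[1] = (-14 - 4*(-6)) / -2 = 10/-2 = -5
R[0] = (-6 - 4*(-5)) / -2 = 14/-2 = -7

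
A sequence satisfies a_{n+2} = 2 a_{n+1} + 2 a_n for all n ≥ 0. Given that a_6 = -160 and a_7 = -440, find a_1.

-5

Rearranging, a_{n-2} = (a_n - 2 a_{n-1}) / 2.
a_5 = (-440 - 2·(-160)) / 2 = -120/2 = -60
a_4 = (-160 - 2·(-60)) / 2 = -40/2 = -20
a_3 = (-60 - 2·(-20)) / 2 = -20/2 = -10
a_2 = (-20 - 2·(-10)) / 2 = 0/2 = 0
a_1 = (-10 - 2·0) / 2 = -10/2 = -5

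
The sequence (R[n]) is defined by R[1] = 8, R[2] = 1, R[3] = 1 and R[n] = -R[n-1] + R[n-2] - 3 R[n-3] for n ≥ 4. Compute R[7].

143

R[4] = -1 + 1 - 3·8 = -24
R[5] = -(-24) + 1 - 3·1 = 22
R[6] = -22 + (-24) - 3·1 = -49
R[7] = -(-49) + 22 - 3·(-24) = 143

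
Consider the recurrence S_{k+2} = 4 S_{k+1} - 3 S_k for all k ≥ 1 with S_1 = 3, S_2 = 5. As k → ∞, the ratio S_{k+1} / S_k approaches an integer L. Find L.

3

The characteristic equation is r^2 - 4r + 3 = 0, which factors as (r - 3)(r - 1) = 0.
So the roots are 3 and 1. Since |3| > |1| and the coefficient of 3^k is non-zero, the ratio tends to 3.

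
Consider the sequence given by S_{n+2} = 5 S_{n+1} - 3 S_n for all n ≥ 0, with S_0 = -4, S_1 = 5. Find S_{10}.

S_2 = 5·5 - 3·(-4) = 37
S_3 = 5·37 - 3·5 = 170
S_4 = 5·170 - 3·37 = 739
S_5 = 5·739 - 3·170 = 3185
S_6 = 5·3185 - 3·739 = 13708
S_7 = 5·13708 - 3·3185 = 58985
S_8 = 5·58985 - 3·13708 = 253801
S_9 = 5·253801 - 3·58985 = 1092050
S_{10} = 5·1092050 - 3·253801 = 4698847

4698847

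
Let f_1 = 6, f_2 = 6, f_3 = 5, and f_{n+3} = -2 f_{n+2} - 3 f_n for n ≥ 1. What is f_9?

f_4 = -2*5 - 3*6 = -28
f_5 = -2*(-28) - 3*6 = 38
f_6 = -2*38 - 3*5 = -91
f_7 = -2*(-91) - 3*(-28) = 266
f_8 = -2*266 - 3*38 = -646
f_9 = -2*(-646) - 3*(-91) = 1565

1565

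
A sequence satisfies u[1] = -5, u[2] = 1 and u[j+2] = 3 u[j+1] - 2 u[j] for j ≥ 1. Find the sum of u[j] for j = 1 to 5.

131

u[3] = 3·1 - 2·(-5) = 13
u[4] = 3·13 - 2·1 = 37
u[5] = 3·37 - 2·13 = 85
Sum = (-5) + 1 + 13 + 37 + 85 = 131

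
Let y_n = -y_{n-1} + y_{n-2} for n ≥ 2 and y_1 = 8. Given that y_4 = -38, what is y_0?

-7

Let y_0 = v.
y_2 = -8 + v
y_3 = 16 - v
y_4 = -24 + 2v
So -24 + 2v = -38, giving v = -7.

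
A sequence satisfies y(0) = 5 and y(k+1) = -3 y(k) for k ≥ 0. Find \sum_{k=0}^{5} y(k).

y(1) = -3*5 = -15
y(2) = -3*(-15) = 45
y(3) = -3*45 = -135
y(4) = -3*(-135) = 405
y(5) = -3*405 = -1215
Sum = 5 + (-15) + 45 + (-135) + 405 + (-1215) = -910

-910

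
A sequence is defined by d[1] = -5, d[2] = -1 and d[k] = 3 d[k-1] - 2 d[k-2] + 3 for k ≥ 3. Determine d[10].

d[3] = 3*(-1) - 2*(-5) + 3 = 10
d[4] = 3*10 - 2*(-1) + 3 = 35
d[5] = 3*35 - 2*10 + 3 = 88
d[6] = 3*88 - 2*35 + 3 = 197
d[7] = 3*197 - 2*88 + 3 = 418
d[8] = 3*418 - 2*197 + 3 = 863
d[9] = 3*863 - 2*418 + 3 = 1756
d[10] = 3*1756 - 2*863 + 3 = 3545

3545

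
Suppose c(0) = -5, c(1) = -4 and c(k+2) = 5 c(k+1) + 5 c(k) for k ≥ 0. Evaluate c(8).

c(2) = 5*(-4) + 5*(-5) = -45
c(3) = 5*(-45) + 5*(-4) = -245
c(4) = 5*(-245) + 5*(-45) = -1450
c(5) = 5*(-1450) + 5*(-245) = -8475
c(6) = 5*(-8475) + 5*(-1450) = -49625
c(7) = 5*(-49625) + 5*(-8475) = -290500
c(8) = 5*(-290500) + 5*(-49625) = -1700625

-1700625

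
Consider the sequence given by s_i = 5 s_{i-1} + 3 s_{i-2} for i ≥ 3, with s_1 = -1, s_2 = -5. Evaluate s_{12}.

-137821040

s_3 = 5·(-5) + 3·(-1) = -28
s_4 = 5·(-28) + 3·(-5) = -155
s_5 = 5·(-155) + 3·(-28) = -859
s_6 = 5·(-859) + 3·(-155) = -4760
s_7 = 5·(-4760) + 3·(-859) = -26377
s_8 = 5·(-26377) + 3·(-4760) = -146165
s_9 = 5·(-146165) + 3·(-26377) = -809956
s_{10} = 5·(-809956) + 3·(-146165) = -4488275
s_{11} = 5·(-4488275) + 3·(-809956) = -24871243
s_{12} = 5·(-24871243) + 3·(-4488275) = -137821040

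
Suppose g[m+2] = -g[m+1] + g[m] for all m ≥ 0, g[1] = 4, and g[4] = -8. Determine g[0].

2

Let g[0] = x.
g[2] = -4 + x
g[3] = 8 - x
g[4] = -12 + 2x
So -12 + 2x = -8, giving x = 2.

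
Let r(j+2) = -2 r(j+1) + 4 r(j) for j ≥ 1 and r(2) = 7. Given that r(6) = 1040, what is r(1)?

-5

Let r(1) = w.
r(3) = -14 + 4w
r(4) = 56 - 8w
r(5) = -168 + 32w
r(6) = 560 - 96w
So 560 - 96w = 1040, giving w = -5.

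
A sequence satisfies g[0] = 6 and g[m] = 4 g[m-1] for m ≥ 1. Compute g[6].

g[1] = 4(6) = 24
g[2] = 4(24) = 96
g[3] = 4(96) = 384
g[4] = 4(384) = 1536
g[5] = 4(1536) = 6144
g[6] = 4(6144) = 24576

24576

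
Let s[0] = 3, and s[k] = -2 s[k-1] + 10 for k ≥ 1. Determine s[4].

s[1] = -2*3 + 10 = 4
s[2] = -2*4 + 10 = 2
s[3] = -2*2 + 10 = 6
s[4] = -2*6 + 10 = -2

-2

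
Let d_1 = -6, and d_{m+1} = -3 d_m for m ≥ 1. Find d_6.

1458

d_2 = -3(-6) = 18
d_3 = -3(18) = -54
d_4 = -3(-54) = 162
d_5 = -3(162) = -486
d_6 = -3(-486) = 1458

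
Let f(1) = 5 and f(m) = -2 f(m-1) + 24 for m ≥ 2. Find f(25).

The fixed point is 24/(1 + 2) = 8, so f(m) - 8 = -2(f(m-1) - 8).
Hence f(m) = -3·(-2)^{m-1} + 8.
f(25) = -3·(-2)^{24} + 8 = -3·16777216 + 8 = -50331640.

-50331640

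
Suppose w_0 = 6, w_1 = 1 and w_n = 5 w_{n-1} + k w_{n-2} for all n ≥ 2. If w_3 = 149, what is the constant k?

w_2 = 5 + 6k
w_3 = 25 + 31k
So 25 + 31k = 149, giving k = 4.

4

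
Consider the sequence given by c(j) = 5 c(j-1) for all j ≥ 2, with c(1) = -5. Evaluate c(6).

c(2) = 5·(-5) = -25
c(3) = 5·(-25) = -125
c(4) = 5·(-125) = -625
c(5) = 5·(-625) = -3125
c(6) = 5·(-3125) = -15625

-15625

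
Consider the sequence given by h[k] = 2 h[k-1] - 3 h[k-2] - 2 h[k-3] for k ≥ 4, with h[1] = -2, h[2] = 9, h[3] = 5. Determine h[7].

h[4] = 2*5 - 3*9 - 2*(-2) = -13
h[5] = 2*(-13) - 3*5 - 2*9 = -59
h[6] = 2*(-59) - 3*(-13) - 2*5 = -89
h[7] = 2*(-89) - 3*(-59) - 2*(-13) = 25

25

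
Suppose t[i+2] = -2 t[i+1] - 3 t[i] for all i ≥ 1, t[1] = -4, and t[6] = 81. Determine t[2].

-3

Let t[2] = x.
t[3] = 12 - 2x
t[4] = -24 + x
t[5] = 12 + 4x
t[6] = 48 - 11x
So 48 - 11x = 81, giving x = -3.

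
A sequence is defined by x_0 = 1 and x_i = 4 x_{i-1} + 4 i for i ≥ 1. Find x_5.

x_1 = 4(1) + 4 = 8
x_2 = 4(8) + 8 = 40
x_3 = 4(40) + 12 = 172
x_4 = 4(172) + 16 = 704
x_5 = 4(704) + 20 = 2836

2836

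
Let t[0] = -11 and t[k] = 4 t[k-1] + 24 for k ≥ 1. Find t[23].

The fixed point is 24/(1 - 4) = -8, so t[k] + 8 = 4(t[k-1] + 8).
Hence t[k] = -3·4^k - 8.
t[23] = -3·4^{23} - 8 = -3·70368744177664 - 8 = -211106232533000.

-211106232533000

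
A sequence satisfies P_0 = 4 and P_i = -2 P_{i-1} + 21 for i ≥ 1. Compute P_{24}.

The fixed point is 21/(1 + 2) = 7, so P_i - 7 = -2(P_{i-1} - 7).
Hence P_i = -3·(-2)^i + 7.
P_{24} = -3·(-2)^{24} + 7 = -3·16777216 + 7 = -50331641.

-50331641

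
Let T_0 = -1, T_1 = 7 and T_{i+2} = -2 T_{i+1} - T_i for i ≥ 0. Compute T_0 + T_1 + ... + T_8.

T_2 = -2(7) - (-1) = -13
T_3 = -2(-13) - 7 = 19
T_4 = -2(19) - (-13) = -25
T_5 = -2(-25) - 19 = 31
T_6 = -2(31) - (-25) = -37
T_7 = -2(-37) - 31 = 43
T_8 = -2(43) - (-37) = -49
Sum = (-1) + 7 + (-13) + 19 + (-25) + 31 + (-37) + 43 + (-49) = -25

-25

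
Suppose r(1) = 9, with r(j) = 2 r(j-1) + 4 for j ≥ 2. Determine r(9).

3324

r(2) = 2·9 + 4 = 22
r(3) = 2·22 + 4 = 48
r(4) = 2·48 + 4 = 100
r(5) = 2·100 + 4 = 204
r(6) = 2·204 + 4 = 412
r(7) = 2·412 + 4 = 828
r(8) = 2·828 + 4 = 1660
r(9) = 2·1660 + 4 = 3324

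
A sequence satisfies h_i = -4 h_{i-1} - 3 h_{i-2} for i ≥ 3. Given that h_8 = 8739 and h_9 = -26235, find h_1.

5

Rearranging, h_{i-2} = (h_i + 4 h_{i-1}) / -3.
h_7 = (-26235 + 4·8739) / -3 = 8721/-3 = -2907
h_6 = (8739 + 4·(-2907)) / -3 = -2889/-3 = 963
h_5 = (-2907 + 4·963) / -3 = 945/-3 = -315
h_4 = (963 + 4·(-315)) / -3 = -297/-3 = 99
h_3 = (-315 + 4·99) / -3 = 81/-3 = -27
h_2 = (99 + 4·(-27)) / -3 = -9/-3 = 3
h_1 = (-27 + 4·3) / -3 = -15/-3 = 5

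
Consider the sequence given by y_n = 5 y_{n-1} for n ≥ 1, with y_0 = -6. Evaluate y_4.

y_1 = 5·(-6) = -30
y_2 = 5·(-30) = -150
y_3 = 5·(-150) = -750
y_4 = 5·(-750) = -3750

-3750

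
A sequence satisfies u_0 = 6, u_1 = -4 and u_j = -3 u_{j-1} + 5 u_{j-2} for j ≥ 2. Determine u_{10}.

3476232

u_2 = -3·(-4) + 5·6 = 42
u_3 = -3·42 + 5·(-4) = -146
u_4 = -3·(-146) + 5·42 = 648
u_5 = -3·648 + 5·(-146) = -2674
u_6 = -3·(-2674) + 5·648 = 11262
u_7 = -3·11262 + 5·(-2674) = -47156
u_8 = -3·(-47156) + 5·11262 = 197778
u_9 = -3·197778 + 5·(-47156) = -829114
u_{10} = -3·(-829114) + 5·197778 = 3476232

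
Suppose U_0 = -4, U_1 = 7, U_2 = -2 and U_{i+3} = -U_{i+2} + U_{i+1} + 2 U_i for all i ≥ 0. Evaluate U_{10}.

-37

U_3 = -(-2) + 7 + 2*(-4) = 1
U_4 = -1 + (-2) + 2*7 = 11
U_5 = -11 + 1 + 2*(-2) = -14
U_6 = -(-14) + 11 + 2*1 = 27
U_7 = -27 + (-14) + 2*11 = -19
U_8 = -(-19) + 27 + 2*(-14) = 18
U_9 = -18 + (-19) + 2*27 = 17
U_{10} = -17 + 18 + 2*(-19) = -37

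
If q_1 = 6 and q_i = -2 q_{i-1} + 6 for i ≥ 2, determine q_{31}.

The fixed point is 6/(1 + 2) = 2, so q_i - 2 = -2(q_{i-1} - 2).
Hence q_i = 4·(-2)^{i-1} + 2.
q_{31} = 4·(-2)^{30} + 2 = 4·1073741824 + 2 = 4294967298.

4294967298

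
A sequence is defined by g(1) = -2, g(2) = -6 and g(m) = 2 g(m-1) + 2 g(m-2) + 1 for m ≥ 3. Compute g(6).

g(3) = 2*(-6) + 2*(-2) + 1 = -15
g(4) = 2*(-15) + 2*(-6) + 1 = -41
g(5) = 2*(-41) + 2*(-15) + 1 = -111
g(6) = 2*(-111) + 2*(-41) + 1 = -303

-303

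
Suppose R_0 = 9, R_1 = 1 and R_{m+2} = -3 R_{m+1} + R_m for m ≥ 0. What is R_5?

-188

R_2 = -3*1 + 9 = 6
R_3 = -3*6 + 1 = -17
R_4 = -3*(-17) + 6 = 57
R_5 = -3*57 + (-17) = -188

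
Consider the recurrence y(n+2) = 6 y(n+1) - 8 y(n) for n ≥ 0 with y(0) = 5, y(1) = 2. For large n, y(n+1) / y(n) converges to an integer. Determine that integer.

4

The characteristic equation is r^2 - 6r + 8 = 0, which factors as (r - 4)(r - 2) = 0.
So the roots are 4 and 2. Since |4| > |2| and the coefficient of 4^n is non-zero, the ratio tends to 4.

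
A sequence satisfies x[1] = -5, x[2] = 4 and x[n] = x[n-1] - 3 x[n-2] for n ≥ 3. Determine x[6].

-71

x[3] = 4 - 3(-5) = 19
x[4] = 19 - 3(4) = 7
x[5] = 7 - 3(19) = -50
x[6] = (-50) - 3(7) = -71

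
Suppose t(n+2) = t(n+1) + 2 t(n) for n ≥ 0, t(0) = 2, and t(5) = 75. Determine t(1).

5

Let t(1) = v.
t(2) = 4 + v
t(3) = 4 + 3v
t(4) = 12 + 5v
t(5) = 20 + 11v
So 20 + 11v = 75, giving v = 5.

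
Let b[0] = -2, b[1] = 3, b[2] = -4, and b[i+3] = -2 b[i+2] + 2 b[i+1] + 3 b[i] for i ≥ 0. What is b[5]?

34

b[3] = -2(-4) + 2(3) + 3(-2) = 8
b[4] = -2(8) + 2(-4) + 3(3) = -15
b[5] = -2(-15) + 2(8) + 3(-4) = 34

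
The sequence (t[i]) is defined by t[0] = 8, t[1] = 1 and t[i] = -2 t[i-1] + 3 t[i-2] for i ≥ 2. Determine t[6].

1282

t[2] = -2·1 + 3·8 = 22
t[3] = -2·22 + 3·1 = -41
t[4] = -2·(-41) + 3·22 = 148
t[5] = -2·148 + 3·(-41) = -419
t[6] = -2·(-419) + 3·148 = 1282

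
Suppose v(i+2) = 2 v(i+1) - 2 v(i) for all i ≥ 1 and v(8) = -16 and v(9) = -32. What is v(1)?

Rearranging, v(i-2) = (v(i) - 2 v(i-1)) / -2.
v(7) = (-32 - 2(-16)) / -2 = 0/-2 = 0
v(6) = (-16 - 2(0)) / -2 = -16/-2 = 8
v(5) = (0 - 2(8)) / -2 = -16/-2 = 8
v(4) = (8 - 2(8)) / -2 = -8/-2 = 4
v(3) = (8 - 2(4)) / -2 = 0/-2 = 0
v(2) = (4 - 2(0)) / -2 = 4/-2 = -2
v(1) = (0 - 2(-2)) / -2 = 4/-2 = -2

-2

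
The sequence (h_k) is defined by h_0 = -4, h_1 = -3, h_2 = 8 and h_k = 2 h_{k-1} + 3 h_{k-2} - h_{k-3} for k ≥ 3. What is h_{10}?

26993

h_3 = 2*8 + 3*(-3) - (-4) = 11
h_4 = 2*11 + 3*8 - (-3) = 49
h_5 = 2*49 + 3*11 - 8 = 123
h_6 = 2*123 + 3*49 - 11 = 382
h_7 = 2*382 + 3*123 - 49 = 1084
h_8 = 2*1084 + 3*382 - 123 = 3191
h_9 = 2*3191 + 3*1084 - 382 = 9252
h_{10} = 2*9252 + 3*3191 - 1084 = 26993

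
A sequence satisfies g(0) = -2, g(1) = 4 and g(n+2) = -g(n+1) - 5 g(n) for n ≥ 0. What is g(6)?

-114

g(2) = -4 - 5·(-2) = 6
g(3) = -6 - 5·4 = -26
g(4) = -(-26) - 5·6 = -4
g(5) = -(-4) - 5·(-26) = 134
g(6) = -134 - 5·(-4) = -114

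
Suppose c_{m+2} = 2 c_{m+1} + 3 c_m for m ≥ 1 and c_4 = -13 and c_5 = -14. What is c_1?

6

Rearranging, c_{m-2} = (c_m - 2 c_{m-1}) / 3.
c_3 = (-14 - 2·(-13)) / 3 = 12/3 = 4
c_2 = (-13 - 2·4) / 3 = -21/3 = -7
c_1 = (4 - 2·(-7)) / 3 = 18/3 = 6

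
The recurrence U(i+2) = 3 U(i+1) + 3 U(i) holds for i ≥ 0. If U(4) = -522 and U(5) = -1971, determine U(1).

-6

Rearranging, U(i-2) = (U(i) - 3 U(i-1)) / 3.
U(3) = (-1971 - 3(-522)) / 3 = -405/3 = -135
U(2) = (-522 - 3(-135)) / 3 = -117/3 = -39
U(1) = (-135 - 3(-39)) / 3 = -18/3 = -6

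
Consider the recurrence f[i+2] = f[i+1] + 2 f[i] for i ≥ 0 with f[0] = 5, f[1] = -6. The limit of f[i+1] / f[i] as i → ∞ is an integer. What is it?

The characteristic equation is r^2 - r - 2 = 0, which factors as (r - 2)(r + 1) = 0.
So the roots are 2 and -1. Since |2| > |-1| and the coefficient of 2^i is non-zero, the ratio tends to 2.

2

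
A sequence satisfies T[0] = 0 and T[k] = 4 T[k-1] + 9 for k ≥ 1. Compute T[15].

The fixed point is 9/(1 - 4) = -3, so T[k] + 3 = 4(T[k-1] + 3).
Hence T[k] = 3·4^k - 3.
T[15] = 3·4^{15} - 3 = 3·1073741824 - 3 = 3221225469.

3221225469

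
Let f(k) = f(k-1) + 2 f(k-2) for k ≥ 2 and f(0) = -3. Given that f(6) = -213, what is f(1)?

Let f(1) = z.
f(2) = -6 + z
f(3) = -6 + 3z
f(4) = -18 + 5z
f(5) = -30 + 11z
f(6) = -66 + 21z
So -66 + 21z = -213, giving z = -7.

-7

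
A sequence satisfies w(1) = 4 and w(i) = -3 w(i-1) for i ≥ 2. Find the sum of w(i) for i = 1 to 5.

w(2) = -3*4 = -12
w(3) = -3*(-12) = 36
w(4) = -3*36 = -108
w(5) = -3*(-108) = 324
Sum = 4 + (-12) + 36 + (-108) + 324 = 244

244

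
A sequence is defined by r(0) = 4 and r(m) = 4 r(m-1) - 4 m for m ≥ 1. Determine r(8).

145648

r(1) = 4(4) - 4 = 12
r(2) = 4(12) - 8 = 40
r(3) = 4(40) - 12 = 148
r(4) = 4(148) - 16 = 576
r(5) = 4(576) - 20 = 2284
r(6) = 4(2284) - 24 = 9112
r(7) = 4(9112) - 28 = 36420
r(8) = 4(36420) - 32 = 145648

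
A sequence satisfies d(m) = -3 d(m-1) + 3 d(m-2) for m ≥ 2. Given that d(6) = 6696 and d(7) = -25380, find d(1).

Rearranging, d(m-2) = (d(m) + 3 d(m-1)) / 3.
d(5) = (-25380 + 3*6696) / 3 = -5292/3 = -1764
d(4) = (6696 + 3*(-1764)) / 3 = 1404/3 = 468
d(3) = (-1764 + 3*468) / 3 = -360/3 = -120
d(2) = (468 + 3*(-120)) / 3 = 108/3 = 36
d(1) = (-120 + 3*36) / 3 = -12/3 = -4

-4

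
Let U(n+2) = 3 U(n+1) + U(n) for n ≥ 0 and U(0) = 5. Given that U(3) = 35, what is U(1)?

2

Let U(1) = w.
U(2) = 5 + 3w
U(3) = 15 + 10w
So 15 + 10w = 35, giving w = 2.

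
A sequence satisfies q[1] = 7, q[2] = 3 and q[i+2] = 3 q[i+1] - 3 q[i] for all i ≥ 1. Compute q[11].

2673

q[3] = 3*3 - 3*7 = -12
q[4] = 3*(-12) - 3*3 = -45
q[5] = 3*(-45) - 3*(-12) = -99
q[6] = 3*(-99) - 3*(-45) = -162
q[7] = 3*(-162) - 3*(-99) = -189
q[8] = 3*(-189) - 3*(-162) = -81
q[9] = 3*(-81) - 3*(-189) = 324
q[10] = 3*324 - 3*(-81) = 1215
q[11] = 3*1215 - 3*324 = 2673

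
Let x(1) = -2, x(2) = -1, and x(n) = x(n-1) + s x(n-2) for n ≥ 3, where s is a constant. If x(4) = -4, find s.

1

x(3) = -1 - 2s
x(4) = -1 - 3s
So -1 - 3s = -4, giving s = 1.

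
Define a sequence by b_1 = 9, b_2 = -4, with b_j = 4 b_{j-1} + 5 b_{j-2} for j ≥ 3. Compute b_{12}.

b_3 = 4(-4) + 5(9) = 29
b_4 = 4(29) + 5(-4) = 96
b_5 = 4(96) + 5(29) = 529
b_6 = 4(529) + 5(96) = 2596
b_7 = 4(2596) + 5(529) = 13029
b_8 = 4(13029) + 5(2596) = 65096
b_9 = 4(65096) + 5(13029) = 325529
b_{10} = 4(325529) + 5(65096) = 1627596
b_{11} = 4(1627596) + 5(325529) = 8138029
b_{12} = 4(8138029) + 5(1627596) = 40690096

40690096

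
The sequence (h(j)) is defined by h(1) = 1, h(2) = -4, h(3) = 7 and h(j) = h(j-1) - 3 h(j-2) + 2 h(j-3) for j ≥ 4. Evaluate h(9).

h(4) = 7 - 3*(-4) + 2*1 = 21
h(5) = 21 - 3*7 + 2*(-4) = -8
h(6) = (-8) - 3*21 + 2*7 = -57
h(7) = (-57) - 3*(-8) + 2*21 = 9
h(8) = 9 - 3*(-57) + 2*(-8) = 164
h(9) = 164 - 3*9 + 2*(-57) = 23

23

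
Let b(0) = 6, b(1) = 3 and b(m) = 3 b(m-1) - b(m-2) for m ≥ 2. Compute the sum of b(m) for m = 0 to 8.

1140

b(2) = 3*3 - 6 = 3
b(3) = 3*3 - 3 = 6
b(4) = 3*6 - 3 = 15
b(5) = 3*15 - 6 = 39
b(6) = 3*39 - 15 = 102
b(7) = 3*102 - 39 = 267
b(8) = 3*267 - 102 = 699
Sum = 6 + 3 + 3 + 6 + 15 + 39 + 102 + 267 + 699 = 1140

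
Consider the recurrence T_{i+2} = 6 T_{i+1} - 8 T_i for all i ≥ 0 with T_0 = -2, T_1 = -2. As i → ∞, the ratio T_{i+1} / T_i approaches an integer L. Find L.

The characteristic equation is r^2 - 6r + 8 = 0, which factors as (r - 4)(r - 2) = 0.
So the roots are 4 and 2. Since |4| > |2| and the coefficient of 4^i is non-zero, the ratio tends to 4.

4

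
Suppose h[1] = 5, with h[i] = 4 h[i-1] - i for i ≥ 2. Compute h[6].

h[2] = 4(5) - 2 = 18
h[3] = 4(18) - 3 = 69
h[4] = 4(69) - 4 = 272
h[5] = 4(272) - 5 = 1083
h[6] = 4(1083) - 6 = 4326

4326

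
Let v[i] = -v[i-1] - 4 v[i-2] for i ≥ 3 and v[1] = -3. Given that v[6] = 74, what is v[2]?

Let v[2] = w.
v[3] = 12 - w
v[4] = -12 - 3w
v[5] = -36 + 7w
v[6] = 84 + 5w
So 84 + 5w = 74, giving w = -2.

-2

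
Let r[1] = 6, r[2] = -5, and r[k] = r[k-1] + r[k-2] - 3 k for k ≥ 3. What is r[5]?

-48

r[3] = (-5) + 6 - 9 = -8
r[4] = (-8) + (-5) - 12 = -25
r[5] = (-25) + (-8) - 15 = -48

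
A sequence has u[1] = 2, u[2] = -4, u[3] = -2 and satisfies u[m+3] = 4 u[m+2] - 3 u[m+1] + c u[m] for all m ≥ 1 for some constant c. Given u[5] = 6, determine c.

-4

u[4] = 4 + 2c
u[5] = 22 + 4c
So 22 + 4c = 6, giving c = -4.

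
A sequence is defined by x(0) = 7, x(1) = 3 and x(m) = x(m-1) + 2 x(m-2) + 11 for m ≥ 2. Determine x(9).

x(2) = 3 + 2(7) + 11 = 28
x(3) = 28 + 2(3) + 11 = 45
x(4) = 45 + 2(28) + 11 = 112
x(5) = 112 + 2(45) + 11 = 213
x(6) = 213 + 2(112) + 11 = 448
x(7) = 448 + 2(213) + 11 = 885
x(8) = 885 + 2(448) + 11 = 1792
x(9) = 1792 + 2(885) + 11 = 3573

3573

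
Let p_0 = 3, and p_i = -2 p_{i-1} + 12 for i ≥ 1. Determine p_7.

132

p_1 = -2*3 + 12 = 6
p_2 = -2*6 + 12 = 0
p_3 = -2*0 + 12 = 12
p_4 = -2*12 + 12 = -12
p_5 = -2*(-12) + 12 = 36
p_6 = -2*36 + 12 = -60
p_7 = -2*(-60) + 12 = 132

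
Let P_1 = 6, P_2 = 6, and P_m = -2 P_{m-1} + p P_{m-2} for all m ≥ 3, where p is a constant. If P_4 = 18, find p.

P_3 = -12 + 6p
P_4 = 24 - 6p
So 24 - 6p = 18, giving p = 1.

1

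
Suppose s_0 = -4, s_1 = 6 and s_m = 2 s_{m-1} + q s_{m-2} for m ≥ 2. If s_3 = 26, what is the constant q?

s_2 = 12 - 4q
s_3 = 24 - 2q
So 24 - 2q = 26, giving q = -1.

-1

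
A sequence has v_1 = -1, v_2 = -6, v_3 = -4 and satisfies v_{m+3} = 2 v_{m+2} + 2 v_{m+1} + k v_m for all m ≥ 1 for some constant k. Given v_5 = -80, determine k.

4

v_4 = -20 - k
v_5 = -48 - 8k
So -48 - 8k = -80, giving k = 4.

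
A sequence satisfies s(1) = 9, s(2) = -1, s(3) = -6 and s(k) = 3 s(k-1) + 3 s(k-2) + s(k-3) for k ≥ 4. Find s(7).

s(4) = 3(-6) + 3(-1) + 9 = -12
s(5) = 3(-12) + 3(-6) + (-1) = -55
s(6) = 3(-55) + 3(-12) + (-6) = -207
s(7) = 3(-207) + 3(-55) + (-12) = -798

-798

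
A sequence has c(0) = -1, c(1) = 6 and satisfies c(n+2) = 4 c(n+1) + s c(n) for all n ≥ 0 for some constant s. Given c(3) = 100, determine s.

c(2) = 24 - s
c(3) = 96 + 2s
So 96 + 2s = 100, giving s = 2.

2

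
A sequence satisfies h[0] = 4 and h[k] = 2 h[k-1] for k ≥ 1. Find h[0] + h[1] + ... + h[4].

h[1] = 2·4 = 8
h[2] = 2·8 = 16
h[3] = 2·16 = 32
h[4] = 2·32 = 64
Sum = 4 + 8 + 16 + 32 + 64 = 124

124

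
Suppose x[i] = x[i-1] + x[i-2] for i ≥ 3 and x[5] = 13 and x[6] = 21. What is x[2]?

Rearranging, x[i-2] = x[i] - x[i-1].
x[4] = 21 - 13 = 8
x[3] = 13 - 8 = 5
x[2] = 8 - 5 = 3

3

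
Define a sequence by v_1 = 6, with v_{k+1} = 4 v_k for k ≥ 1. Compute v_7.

24576

v_2 = 4·6 = 24
v_3 = 4·24 = 96
v_4 = 4·96 = 384
v_5 = 4·384 = 1536
v_6 = 4·1536 = 6144
v_7 = 4·6144 = 24576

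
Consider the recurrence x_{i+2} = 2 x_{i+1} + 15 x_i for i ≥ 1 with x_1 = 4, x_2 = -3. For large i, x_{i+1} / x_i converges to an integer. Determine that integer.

The characteristic equation is r^2 - 2r - 15 = 0, which factors as (r - 5)(r + 3) = 0.
So the roots are 5 and -3. Since |5| > |-3| and the coefficient of 5^i is non-zero, the ratio tends to 5.

5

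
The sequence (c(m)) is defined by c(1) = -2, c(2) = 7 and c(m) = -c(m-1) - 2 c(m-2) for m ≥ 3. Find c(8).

c(3) = -7 - 2*(-2) = -3
c(4) = -(-3) - 2*7 = -11
c(5) = -(-11) - 2*(-3) = 17
c(6) = -17 - 2*(-11) = 5
c(7) = -5 - 2*17 = -39
c(8) = -(-39) - 2*5 = 29

29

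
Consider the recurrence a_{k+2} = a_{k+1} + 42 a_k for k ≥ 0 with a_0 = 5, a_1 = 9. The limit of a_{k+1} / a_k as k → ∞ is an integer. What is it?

The characteristic equation is r^2 - r - 42 = 0, which factors as (r - 7)(r + 6) = 0.
So the roots are 7 and -6. Since |7| > |-6| and the coefficient of 7^k is non-zero, the ratio tends to 7.

7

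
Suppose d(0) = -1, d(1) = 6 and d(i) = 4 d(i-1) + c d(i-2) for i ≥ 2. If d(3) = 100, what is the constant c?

2

d(2) = 24 - c
d(3) = 96 + 2c
So 96 + 2c = 100, giving c = 2.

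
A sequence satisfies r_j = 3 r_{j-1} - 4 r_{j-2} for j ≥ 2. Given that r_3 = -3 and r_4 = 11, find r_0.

Rearranging, r_{j-2} = (r_j - 3 r_{j-1}) / -4.
r_2 = (11 - 3·(-3)) / -4 = 20/-4 = -5
r_1 = (-3 - 3·(-5)) / -4 = 12/-4 = -3
r_0 = (-5 - 3·(-3)) / -4 = 4/-4 = -1

-1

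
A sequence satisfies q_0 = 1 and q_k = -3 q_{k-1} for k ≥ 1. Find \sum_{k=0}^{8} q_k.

q_1 = -3*1 = -3
q_2 = -3*(-3) = 9
q_3 = -3*9 = -27
q_4 = -3*(-27) = 81
q_5 = -3*81 = -243
q_6 = -3*(-243) = 729
q_7 = -3*729 = -2187
q_8 = -3*(-2187) = 6561
Sum = 1 + (-3) + 9 + (-27) + 81 + (-243) + 729 + (-2187) + 6561 = 4921

4921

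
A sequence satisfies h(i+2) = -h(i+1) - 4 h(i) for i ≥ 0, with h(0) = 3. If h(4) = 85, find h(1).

Let h(1) = z.
h(2) = -12 - z
h(3) = 12 - 3z
h(4) = 36 + 7z
So 36 + 7z = 85, giving z = 7.

7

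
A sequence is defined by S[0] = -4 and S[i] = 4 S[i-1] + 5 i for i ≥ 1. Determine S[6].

-7294

S[1] = 4(-4) + 5 = -11
S[2] = 4(-11) + 10 = -34
S[3] = 4(-34) + 15 = -121
S[4] = 4(-121) + 20 = -464
S[5] = 4(-464) + 25 = -1831
S[6] = 4(-1831) + 30 = -7294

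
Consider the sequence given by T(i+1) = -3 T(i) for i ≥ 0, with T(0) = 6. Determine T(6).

T(1) = -3·6 = -18
T(2) = -3·(-18) = 54
T(3) = -3·54 = -162
T(4) = -3·(-162) = 486
T(5) = -3·486 = -1458
T(6) = -3·(-1458) = 4374

4374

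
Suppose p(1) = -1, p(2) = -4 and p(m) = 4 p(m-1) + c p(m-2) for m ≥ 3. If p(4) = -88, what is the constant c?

p(3) = -16 - c
p(4) = -64 - 8c
So -64 - 8c = -88, giving c = 3.

3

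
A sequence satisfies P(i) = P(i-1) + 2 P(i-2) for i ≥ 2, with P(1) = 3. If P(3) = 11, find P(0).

1

Let P(0) = w.
P(2) = 3 + 2w
P(3) = 9 + 2w
So 9 + 2w = 11, giving w = 1.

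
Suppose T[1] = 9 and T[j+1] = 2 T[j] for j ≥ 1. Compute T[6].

288

T[2] = 2*9 = 18
T[3] = 2*18 = 36
T[4] = 2*36 = 72
T[5] = 2*72 = 144
T[6] = 2*144 = 288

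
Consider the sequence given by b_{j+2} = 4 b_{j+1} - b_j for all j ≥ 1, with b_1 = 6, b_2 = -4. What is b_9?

b_3 = 4·(-4) - 6 = -22
b_4 = 4·(-22) - (-4) = -84
b_5 = 4·(-84) - (-22) = -314
b_6 = 4·(-314) - (-84) = -1172
b_7 = 4·(-1172) - (-314) = -4374
b_8 = 4·(-4374) - (-1172) = -16324
b_9 = 4·(-16324) - (-4374) = -60922

-60922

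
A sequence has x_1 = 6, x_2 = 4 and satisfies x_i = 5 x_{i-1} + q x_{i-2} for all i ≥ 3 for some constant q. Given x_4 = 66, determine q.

-1

x_3 = 20 + 6q
x_4 = 100 + 34q
So 100 + 34q = 66, giving q = -1.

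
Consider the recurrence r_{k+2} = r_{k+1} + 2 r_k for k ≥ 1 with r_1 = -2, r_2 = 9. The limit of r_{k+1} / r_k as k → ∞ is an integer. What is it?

The characteristic equation is r^2 - r - 2 = 0, which factors as (r - 2)(r + 1) = 0.
So the roots are 2 and -1. Since |2| > |-1| and the coefficient of 2^k is non-zero, the ratio tends to 2.

2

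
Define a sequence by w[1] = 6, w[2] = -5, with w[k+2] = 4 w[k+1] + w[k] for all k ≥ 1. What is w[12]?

-6315325

w[3] = 4*(-5) + 6 = -14
w[4] = 4*(-14) + (-5) = -61
w[5] = 4*(-61) + (-14) = -258
w[6] = 4*(-258) + (-61) = -1093
w[7] = 4*(-1093) + (-258) = -4630
w[8] = 4*(-4630) + (-1093) = -19613
w[9] = 4*(-19613) + (-4630) = -83082
w[10] = 4*(-83082) + (-19613) = -351941
w[11] = 4*(-351941) + (-83082) = -1490846
w[12] = 4*(-1490846) + (-351941) = -6315325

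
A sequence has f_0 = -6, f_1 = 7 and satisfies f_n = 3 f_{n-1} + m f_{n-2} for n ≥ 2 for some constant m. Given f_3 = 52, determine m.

1

f_2 = 21 - 6m
f_3 = 63 - 11m
So 63 - 11m = 52, giving m = 1.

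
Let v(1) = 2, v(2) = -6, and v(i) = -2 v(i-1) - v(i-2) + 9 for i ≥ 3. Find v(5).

36

v(3) = -2*(-6) - 2 + 9 = 19
v(4) = -2*19 - (-6) + 9 = -23
v(5) = -2*(-23) - 19 + 9 = 36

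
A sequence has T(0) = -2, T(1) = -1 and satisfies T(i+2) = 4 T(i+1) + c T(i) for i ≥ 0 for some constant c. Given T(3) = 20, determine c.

T(2) = -4 - 2c
T(3) = -16 - 9c
So -16 - 9c = 20, giving c = -4.

-4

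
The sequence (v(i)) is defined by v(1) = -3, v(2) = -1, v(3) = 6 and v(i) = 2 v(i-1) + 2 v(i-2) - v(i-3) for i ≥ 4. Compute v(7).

261

v(4) = 2(6) + 2(-1) - (-3) = 13
v(5) = 2(13) + 2(6) - (-1) = 39
v(6) = 2(39) + 2(13) - 6 = 98
v(7) = 2(98) + 2(39) - 13 = 261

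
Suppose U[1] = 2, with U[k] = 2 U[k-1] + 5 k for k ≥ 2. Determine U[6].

U[2] = 2·2 + 10 = 14
U[3] = 2·14 + 15 = 43
U[4] = 2·43 + 20 = 106
U[5] = 2·106 + 25 = 237
U[6] = 2·237 + 30 = 504

504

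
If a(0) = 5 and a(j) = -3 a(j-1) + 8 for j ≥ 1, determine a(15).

-43046719

The fixed point is 8/(1 + 3) = 2, so a(j) - 2 = -3(a(j-1) - 2).
Hence a(j) = 3·(-3)^j + 2.
a(15) = 3·(-3)^{15} + 2 = 3·-14348907 + 2 = -43046719.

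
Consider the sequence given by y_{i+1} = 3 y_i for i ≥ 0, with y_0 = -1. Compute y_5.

y_1 = 3(-1) = -3
y_2 = 3(-3) = -9
y_3 = 3(-9) = -27
y_4 = 3(-27) = -81
y_5 = 3(-81) = -243

-243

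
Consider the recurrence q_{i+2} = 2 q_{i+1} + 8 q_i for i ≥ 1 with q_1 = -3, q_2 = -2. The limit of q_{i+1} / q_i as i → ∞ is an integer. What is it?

The characteristic equation is r^2 - 2r - 8 = 0, which factors as (r - 4)(r + 2) = 0.
So the roots are 4 and -2. Since |4| > |-2| and the coefficient of 4^i is non-zero, the ratio tends to 4.

4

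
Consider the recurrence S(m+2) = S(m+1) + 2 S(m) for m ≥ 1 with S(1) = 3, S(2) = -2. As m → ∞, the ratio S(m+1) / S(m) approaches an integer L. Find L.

The characteristic equation is r^2 - r - 2 = 0, which factors as (r - 2)(r + 1) = 0.
So the roots are 2 and -1. Since |2| > |-1| and the coefficient of 2^m is non-zero, the ratio tends to 2.

2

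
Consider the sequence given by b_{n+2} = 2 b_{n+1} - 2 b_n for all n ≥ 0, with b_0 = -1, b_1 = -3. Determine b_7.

8

b_2 = 2*(-3) - 2*(-1) = -4
b_3 = 2*(-4) - 2*(-3) = -2
b_4 = 2*(-2) - 2*(-4) = 4
b_5 = 2*4 - 2*(-2) = 12
b_6 = 2*12 - 2*4 = 16
b_7 = 2*16 - 2*12 = 8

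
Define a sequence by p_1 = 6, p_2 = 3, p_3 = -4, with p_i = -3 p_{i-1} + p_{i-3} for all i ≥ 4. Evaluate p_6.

p_4 = -3*(-4) + 6 = 18
p_5 = -3*18 + 3 = -51
p_6 = -3*(-51) + (-4) = 149

149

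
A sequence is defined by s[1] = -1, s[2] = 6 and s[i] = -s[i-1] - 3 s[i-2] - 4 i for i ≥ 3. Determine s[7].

s[3] = -6 - 3*(-1) - 12 = -15
s[4] = -(-15) - 3*6 - 16 = -19
s[5] = -(-19) - 3*(-15) - 20 = 44
s[6] = -44 - 3*(-19) - 24 = -11
s[7] = -(-11) - 3*44 - 28 = -149

-149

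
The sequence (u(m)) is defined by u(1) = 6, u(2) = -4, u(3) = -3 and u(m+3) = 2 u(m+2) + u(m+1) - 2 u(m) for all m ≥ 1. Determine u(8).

-382

u(4) = 2*(-3) + (-4) - 2*6 = -22
u(5) = 2*(-22) + (-3) - 2*(-4) = -39
u(6) = 2*(-39) + (-22) - 2*(-3) = -94
u(7) = 2*(-94) + (-39) - 2*(-22) = -183
u(8) = 2*(-183) + (-94) - 2*(-39) = -382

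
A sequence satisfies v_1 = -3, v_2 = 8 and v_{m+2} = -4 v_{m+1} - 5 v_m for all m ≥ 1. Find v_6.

v_3 = -4(8) - 5(-3) = -17
v_4 = -4(-17) - 5(8) = 28
v_5 = -4(28) - 5(-17) = -27
v_6 = -4(-27) - 5(28) = -32

-32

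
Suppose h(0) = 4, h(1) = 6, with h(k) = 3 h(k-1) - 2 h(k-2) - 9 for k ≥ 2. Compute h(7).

h(2) = 3·6 - 2·4 - 9 = 1
h(3) = 3·1 - 2·6 - 9 = -18
h(4) = 3·(-18) - 2·1 - 9 = -65
h(5) = 3·(-65) - 2·(-18) - 9 = -168
h(6) = 3·(-168) - 2·(-65) - 9 = -383
h(7) = 3·(-383) - 2·(-168) - 9 = -822

-822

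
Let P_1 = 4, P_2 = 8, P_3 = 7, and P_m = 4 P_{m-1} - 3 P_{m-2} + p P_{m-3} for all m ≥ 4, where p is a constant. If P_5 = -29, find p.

P_4 = 4 + 4p
P_5 = -5 + 24p
So -5 + 24p = -29, giving p = -1.

-1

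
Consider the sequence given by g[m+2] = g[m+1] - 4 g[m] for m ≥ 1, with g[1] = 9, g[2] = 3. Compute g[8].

-1149

g[3] = 3 - 4(9) = -33
g[4] = (-33) - 4(3) = -45
g[5] = (-45) - 4(-33) = 87
g[6] = 87 - 4(-45) = 267
g[7] = 267 - 4(87) = -81
g[8] = (-81) - 4(267) = -1149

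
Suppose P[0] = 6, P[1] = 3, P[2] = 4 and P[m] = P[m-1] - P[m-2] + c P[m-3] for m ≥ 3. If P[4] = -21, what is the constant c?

-2

P[3] = 1 + 6c
P[4] = -3 + 9c
So -3 + 9c = -21, giving c = -2.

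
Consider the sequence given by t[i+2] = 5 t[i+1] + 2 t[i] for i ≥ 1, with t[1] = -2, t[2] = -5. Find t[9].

-693857

t[3] = 5*(-5) + 2*(-2) = -29
t[4] = 5*(-29) + 2*(-5) = -155
t[5] = 5*(-155) + 2*(-29) = -833
t[6] = 5*(-833) + 2*(-155) = -4475
t[7] = 5*(-4475) + 2*(-833) = -24041
t[8] = 5*(-24041) + 2*(-4475) = -129155
t[9] = 5*(-129155) + 2*(-24041) = -693857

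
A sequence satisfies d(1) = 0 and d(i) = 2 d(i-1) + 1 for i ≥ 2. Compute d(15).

The fixed point is 1/(1 - 2) = -1, so d(i) + 1 = 2(d(i-1) + 1).
Hence d(i) = 1·2^{i-1} - 1.
d(15) = 1·2^{14} - 1 = 1·16384 - 1 = 16383.

16383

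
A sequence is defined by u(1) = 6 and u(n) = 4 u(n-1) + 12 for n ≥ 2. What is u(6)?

10236

u(2) = 4(6) + 12 = 36
u(3) = 4(36) + 12 = 156
u(4) = 4(156) + 12 = 636
u(5) = 4(636) + 12 = 2556
u(6) = 4(2556) + 12 = 10236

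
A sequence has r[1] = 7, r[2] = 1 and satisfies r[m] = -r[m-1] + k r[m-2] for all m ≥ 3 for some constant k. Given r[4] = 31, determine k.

-5

r[3] = -1 + 7k
r[4] = 1 - 6k
So 1 - 6k = 31, giving k = -5.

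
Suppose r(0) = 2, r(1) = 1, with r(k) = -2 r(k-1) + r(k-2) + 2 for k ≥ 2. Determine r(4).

r(2) = -2(1) + 2 + 2 = 2
r(3) = -2(2) + 1 + 2 = -1
r(4) = -2(-1) + 2 + 2 = 6

6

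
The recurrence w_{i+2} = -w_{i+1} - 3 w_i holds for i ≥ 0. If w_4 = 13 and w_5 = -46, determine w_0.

3

Rearranging, w_{i-2} = (w_i + w_{i-1}) / -3.
w_3 = (-46 + 13) / -3 = -33/-3 = 11
w_2 = (13 + 11) / -3 = 24/-3 = -8
w_1 = (11 + (-8)) / -3 = 3/-3 = -1
w_0 = (-8 + (-1)) / -3 = -9/-3 = 3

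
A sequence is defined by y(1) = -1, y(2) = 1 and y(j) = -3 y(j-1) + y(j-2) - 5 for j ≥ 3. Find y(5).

y(3) = -3(1) + (-1) - 5 = -9
y(4) = -3(-9) + 1 - 5 = 23
y(5) = -3(23) + (-9) - 5 = -83

-83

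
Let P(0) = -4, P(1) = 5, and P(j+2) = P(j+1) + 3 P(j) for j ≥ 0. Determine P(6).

-28

P(2) = 5 + 3·(-4) = -7
P(3) = (-7) + 3·5 = 8
P(4) = 8 + 3·(-7) = -13
P(5) = (-13) + 3·8 = 11
P(6) = 11 + 3·(-13) = -28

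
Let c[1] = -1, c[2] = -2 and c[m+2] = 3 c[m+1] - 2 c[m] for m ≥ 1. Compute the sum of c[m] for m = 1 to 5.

-31

c[3] = 3·(-2) - 2·(-1) = -4
c[4] = 3·(-4) - 2·(-2) = -8
c[5] = 3·(-8) - 2·(-4) = -16
Sum = (-1) + (-2) + (-4) + (-8) + (-16) = -31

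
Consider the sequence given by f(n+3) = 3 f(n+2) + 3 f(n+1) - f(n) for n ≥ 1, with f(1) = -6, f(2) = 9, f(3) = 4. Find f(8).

7509

f(4) = 3·4 + 3·9 - (-6) = 45
f(5) = 3·45 + 3·4 - 9 = 138
f(6) = 3·138 + 3·45 - 4 = 545
f(7) = 3·545 + 3·138 - 45 = 2004
f(8) = 3·2004 + 3·545 - 138 = 7509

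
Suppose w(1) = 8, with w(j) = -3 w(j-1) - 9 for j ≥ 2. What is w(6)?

w(2) = -3(8) - 9 = -33
w(3) = -3(-33) - 9 = 90
w(4) = -3(90) - 9 = -279
w(5) = -3(-279) - 9 = 828
w(6) = -3(828) - 9 = -2493

-2493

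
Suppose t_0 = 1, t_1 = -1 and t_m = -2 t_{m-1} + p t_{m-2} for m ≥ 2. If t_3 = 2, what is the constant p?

t_2 = 2 + p
t_3 = -4 - 3p
So -4 - 3p = 2, giving p = -2.

-2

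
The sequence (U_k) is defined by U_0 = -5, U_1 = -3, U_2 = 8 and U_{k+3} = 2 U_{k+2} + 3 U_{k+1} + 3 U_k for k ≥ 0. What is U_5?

U_3 = 2*8 + 3*(-3) + 3*(-5) = -8
U_4 = 2*(-8) + 3*8 + 3*(-3) = -1
U_5 = 2*(-1) + 3*(-8) + 3*8 = -2

-2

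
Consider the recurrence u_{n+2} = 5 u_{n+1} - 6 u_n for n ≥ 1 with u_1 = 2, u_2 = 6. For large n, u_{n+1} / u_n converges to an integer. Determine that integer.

3

The characteristic equation is r^2 - 5r + 6 = 0, which factors as (r - 3)(r - 2) = 0.
So the roots are 3 and 2. Since |3| > |2| and the coefficient of 3^n is non-zero, the ratio tends to 3.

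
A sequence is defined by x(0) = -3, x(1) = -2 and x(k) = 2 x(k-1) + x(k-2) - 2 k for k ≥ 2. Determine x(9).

-6954

x(2) = 2*(-2) + (-3) - 4 = -11
x(3) = 2*(-11) + (-2) - 6 = -30
x(4) = 2*(-30) + (-11) - 8 = -79
x(5) = 2*(-79) + (-30) - 10 = -198
x(6) = 2*(-198) + (-79) - 12 = -487
x(7) = 2*(-487) + (-198) - 14 = -1186
x(8) = 2*(-1186) + (-487) - 16 = -2875
x(9) = 2*(-2875) + (-1186) - 18 = -6954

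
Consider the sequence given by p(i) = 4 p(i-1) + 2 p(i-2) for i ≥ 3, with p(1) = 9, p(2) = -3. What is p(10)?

p(3) = 4(-3) + 2(9) = 6
p(4) = 4(6) + 2(-3) = 18
p(5) = 4(18) + 2(6) = 84
p(6) = 4(84) + 2(18) = 372
p(7) = 4(372) + 2(84) = 1656
p(8) = 4(1656) + 2(372) = 7368
p(9) = 4(7368) + 2(1656) = 32784
p(10) = 4(32784) + 2(7368) = 145872

145872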